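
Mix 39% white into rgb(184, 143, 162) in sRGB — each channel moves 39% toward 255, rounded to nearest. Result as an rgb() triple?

Per channel, c → c + 0.39(255 − c):
  R: 184 + 27.69 = 211.69 → 212
  G: 143 + 43.68 = 186.68 → 187
  B: 162 + 0.39×(255−162) = 162 + 36.27 = 198.27 → 198

rgb(212, 187, 198)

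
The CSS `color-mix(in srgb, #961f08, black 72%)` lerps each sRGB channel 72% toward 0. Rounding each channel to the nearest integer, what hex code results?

#2a0902

#961f08 is rgb(150, 31, 8).
Per channel, c → c + 0.72(0 − c):
  R: 150 + 0.72×(0−150) = 150 − 108 = 42 → 42
  G: 31 + 0.72×(0−31) = 31 − 22.32 = 8.68 → 9
  B: 8 − 5.76 = 2.24 → 2
rgb(42, 9, 2) = #2a0902.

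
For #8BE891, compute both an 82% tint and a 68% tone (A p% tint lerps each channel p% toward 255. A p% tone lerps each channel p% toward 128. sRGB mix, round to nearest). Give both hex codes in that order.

#8BE891 is rgb(139, 232, 145).
82% tint:
  R: 139 + 0.82×(255−139) = 139 + 95.12 = 234.12 → 234
  G: 232 + 18.86 = 250.86 → 251
  B: 145 + 90.2 = 235.2 → 235
  → #EAFBEB
68% tone:
  R: 139 − 7.48 = 131.52 → 132
  G: 232 + 0.68×(128−232) = 232 − 70.72 = 161.28 → 161
  B: 145 + 0.68×(128−145) = 145 − 11.56 = 133.44 → 133
  → #84A185

#EAFBEB, #84A185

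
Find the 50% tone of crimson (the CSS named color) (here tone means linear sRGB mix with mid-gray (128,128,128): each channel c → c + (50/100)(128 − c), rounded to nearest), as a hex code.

#AE4A5E

CSS crimson is rgb(220, 20, 60).
Lerp each channel 50% toward 128:
  R: 220 − 46 = 174 → 174
  G: 20 + 0.5×(128−20) = 20 + 54 = 74 → 74
  B: 60 + 0.5×(128−60) = 60 + 34 = 94 → 94
rgb(174, 74, 94) = #AE4A5E.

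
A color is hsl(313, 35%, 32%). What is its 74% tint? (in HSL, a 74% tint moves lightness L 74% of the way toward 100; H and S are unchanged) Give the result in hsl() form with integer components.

L moves 74% from 32 toward 100: 32 + 50.32 = 82.32 → 82.
H and S are unchanged.

hsl(313, 35%, 82%)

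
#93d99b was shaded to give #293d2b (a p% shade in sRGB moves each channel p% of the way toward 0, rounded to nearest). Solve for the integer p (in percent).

#93d99b is rgb(147, 217, 155); #293d2b is rgb(41, 61, 43).
On the G channel (widest range): 61 ≈ 217 + (p/100)(0 − 217), so p ≈ 100×(61 − 217)/(0 − 217) = -15600/-217 = 71.89.
p = 72 reproduces all three channels after rounding.

72%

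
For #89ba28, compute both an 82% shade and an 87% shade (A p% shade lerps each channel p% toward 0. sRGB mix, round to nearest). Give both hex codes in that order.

#192107, #121805

#89ba28 is rgb(137, 186, 40).
82% shade:
  R: 137 + 0.82×(0−137) = 137 − 112.34 = 24.66 → 25
  G: 186 + 0.82×(0−186) = 186 − 152.52 = 33.48 → 33
  B: 40 − 32.8 = 7.2 → 7
  → #192107
87% shade:
  R: 137 − 119.19 = 17.81 → 18
  G: 186 + 0.87×(0−186) = 186 − 161.82 = 24.18 → 24
  B: 40 − 34.8 = 5.2 → 5
  → #121805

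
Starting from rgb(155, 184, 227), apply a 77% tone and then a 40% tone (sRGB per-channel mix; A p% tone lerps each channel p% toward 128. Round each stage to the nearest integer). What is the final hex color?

#84888E

Per channel, c → c + 0.77(128 − c):
  R: 155 + 0.77×(128−155) = 155 − 20.79 = 134.21 → 134
  G: 184 − 43.12 = 140.88 → 141
  B: 227 − 76.23 = 150.77 → 151
After the tone: rgb(134, 141, 151) = #868D97.
A 40% tone moves each channel 40% toward 128:
  R: 134 − 2.4 = 131.6 → 132
  G: 141 + 0.4×(128−141) = 141 − 5.2 = 135.8 → 136
  B: 151 + 0.4×(128−151) = 151 − 9.2 = 141.8 → 142
rgb(132, 136, 142) = #84888E.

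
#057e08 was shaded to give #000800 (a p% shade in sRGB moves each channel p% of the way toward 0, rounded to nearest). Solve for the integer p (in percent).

#057e08 is rgb(5, 126, 8); #000800 is rgb(0, 8, 0).
On the G channel (widest range): 8 ≈ 126 + (p/100)(0 − 126), so p ≈ 100×(8 − 126)/(0 − 126) = -11800/-126 = 93.65.
p = 94 reproduces all three channels after rounding.

94%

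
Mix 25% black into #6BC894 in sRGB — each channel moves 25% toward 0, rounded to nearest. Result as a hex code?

#50966F

#6BC894 is rgb(107, 200, 148).
Lerp each channel 25% toward 0:
  R: 107 + 0.25×(0−107) = 107 − 26.75 = 80.25 → 80
  G: 200 + 0.25×(0−200) = 200 − 50 = 150 → 150
  B: 148 − 37 = 111 → 111
rgb(80, 150, 111) = #50966F.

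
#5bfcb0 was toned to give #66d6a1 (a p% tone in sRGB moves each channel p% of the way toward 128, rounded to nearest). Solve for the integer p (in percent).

31%

#5bfcb0 is rgb(91, 252, 176); #66d6a1 is rgb(102, 214, 161).
On the G channel (widest range): 214 ≈ 252 + (p/100)(128 − 252), so p ≈ 100×(214 − 252)/(128 − 252) = -3800/-124 = 30.65.
p = 31 reproduces all three channels after rounding.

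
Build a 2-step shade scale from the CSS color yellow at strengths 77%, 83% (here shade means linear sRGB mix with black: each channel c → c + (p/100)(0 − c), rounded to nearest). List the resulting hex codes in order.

CSS yellow is rgb(255, 255, 0).
77%: (255 − 196.35 = 58.65→59, 255 − 196.35 = 58.65→59, 0→0) → #3B3B00
83%: (255 − 211.65 = 43.35→43, 255 − 211.65 = 43.35→43, 0→0) → #2B2B00

#3B3B00, #2B2B00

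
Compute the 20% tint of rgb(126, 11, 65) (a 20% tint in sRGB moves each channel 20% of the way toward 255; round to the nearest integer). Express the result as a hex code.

A 20% tint moves each channel 20% toward 255:
  R: 126 + 0.2×(255−126) = 126 + 25.8 = 151.8 → 152
  G: 11 + 0.2×(255−11) = 11 + 48.8 = 59.8 → 60
  B: 65 + 0.2×(255−65) = 65 + 38 = 103 → 103
rgb(152, 60, 103) = #983C67.

#983C67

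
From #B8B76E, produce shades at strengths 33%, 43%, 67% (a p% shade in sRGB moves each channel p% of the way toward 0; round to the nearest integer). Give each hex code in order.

#7B7B4A, #69683F, #3D3C24

#B8B76E is rgb(184, 183, 110).
33%: (184 − 60.72 = 123.28→123, 183 − 60.39 = 122.61→123, 110 − 36.3 = 73.7→74) → #7B7B4A
43%: (184 − 79.12 = 104.88→105, 183 − 78.69 = 104.31→104, 110 − 47.3 = 62.7→63) → #69683F
67%: (184 − 123.28 = 60.72→61, 183 − 122.61 = 60.39→60, 110 − 73.7 = 36.3→36) → #3D3C24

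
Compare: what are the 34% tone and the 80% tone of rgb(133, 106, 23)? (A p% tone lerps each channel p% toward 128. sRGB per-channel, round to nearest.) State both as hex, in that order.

34% tone:
  R: 133 − 1.7 = 131.3 → 131
  G: 106 + 0.34×(128−106) = 106 + 7.48 = 113.48 → 113
  B: 23 + 0.34×(128−23) = 23 + 35.7 = 58.7 → 59
  → #83713b
80% tone:
  R: 133 − 4 = 129 → 129
  G: 106 + 17.6 = 123.6 → 124
  B: 23 + 0.8×(128−23) = 23 + 84 = 107 → 107
  → #817c6b

#83713b, #817c6b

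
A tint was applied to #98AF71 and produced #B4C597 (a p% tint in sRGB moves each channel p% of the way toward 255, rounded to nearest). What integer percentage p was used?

#98AF71 is rgb(152, 175, 113); #B4C597 is rgb(180, 197, 151).
On the B channel (widest range): 151 ≈ 113 + (p/100)(255 − 113), so p ≈ 100×(151 − 113)/(255 − 113) = 3800/142 = 26.76.
p = 27 reproduces all three channels after rounding.

27%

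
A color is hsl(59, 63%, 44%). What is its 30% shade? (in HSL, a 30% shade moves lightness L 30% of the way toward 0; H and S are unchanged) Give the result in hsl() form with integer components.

hsl(59, 63%, 31%)

L moves 30% from 44 toward 0: 44 − 13.2 = 30.8 → 31.
H and S are unchanged.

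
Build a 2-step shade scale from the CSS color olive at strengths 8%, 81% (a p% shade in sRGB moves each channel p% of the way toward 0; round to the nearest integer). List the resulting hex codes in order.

#767600, #181800

CSS olive is rgb(128, 128, 0).
8%: (128 − 10.24 = 117.76→118, 128 − 10.24 = 117.76→118, 0→0) → #767600
81%: (128 − 103.68 = 24.32→24, 128 − 103.68 = 24.32→24, 0→0) → #181800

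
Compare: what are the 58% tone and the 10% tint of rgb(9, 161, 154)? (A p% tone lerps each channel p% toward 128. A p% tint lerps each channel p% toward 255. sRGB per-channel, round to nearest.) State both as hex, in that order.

#4E8E8B, #22AAA4

58% tone:
  R: 9 + 0.58×(128−9) = 9 + 69.02 = 78.02 → 78
  G: 161 − 19.14 = 141.86 → 142
  B: 154 + 0.58×(128−154) = 154 − 15.08 = 138.92 → 139
  → #4E8E8B
10% tint:
  R: 9 + 24.6 = 33.6 → 34
  G: 161 + 9.4 = 170.4 → 170
  B: 154 + 0.1×(255−154) = 154 + 10.1 = 164.1 → 164
  → #22AAA4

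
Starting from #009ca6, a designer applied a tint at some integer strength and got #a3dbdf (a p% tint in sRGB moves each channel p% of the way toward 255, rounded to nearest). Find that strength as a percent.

#009ca6 is rgb(0, 156, 166); #a3dbdf is rgb(163, 219, 223).
On the R channel (widest range): 163 ≈ 0 + (p/100)(255 − 0), so p ≈ 100×(163 − 0)/(255 − 0) = 16300/255 = 63.92.
p = 64 reproduces all three channels after rounding.

64%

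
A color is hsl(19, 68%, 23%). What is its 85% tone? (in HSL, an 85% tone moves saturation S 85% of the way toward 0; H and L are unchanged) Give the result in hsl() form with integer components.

hsl(19, 10%, 23%)

S moves 85% from 68 toward 0: 68 − 57.8 = 10.2 → 10.
H and L are unchanged.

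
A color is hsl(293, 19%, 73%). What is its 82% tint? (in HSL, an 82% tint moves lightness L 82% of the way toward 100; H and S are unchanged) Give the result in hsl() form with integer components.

L moves 82% from 73 toward 100: 73 + 22.14 = 95.14 → 95.
H and S are unchanged.

hsl(293, 19%, 95%)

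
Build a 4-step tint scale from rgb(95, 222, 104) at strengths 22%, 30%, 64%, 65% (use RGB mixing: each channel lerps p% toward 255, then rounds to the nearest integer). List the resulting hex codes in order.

22%: (95 + 35.2 = 130.2→130, 222 + 7.26 = 229.26→229, 104 + 33.22 = 137.22→137) → #82E589
30%: (95 + 48 = 143→143, 222 + 9.9 = 231.9→232, 104 + 45.3 = 149.3→149) → #8FE895
64%: (95 + 102.4 = 197.4→197, 222 + 21.12 = 243.12→243, 104 + 96.64 = 200.64→201) → #C5F3C9
65%: (95 + 104 = 199→199, 222 + 21.45 = 243.45→243, 104 + 98.15 = 202.15→202) → #C7F3CA

#82E589, #8FE895, #C5F3C9, #C7F3CA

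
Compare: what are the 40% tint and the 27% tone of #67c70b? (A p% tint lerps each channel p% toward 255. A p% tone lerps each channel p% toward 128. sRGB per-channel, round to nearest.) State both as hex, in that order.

#67c70b is rgb(103, 199, 11).
40% tint:
  R: 103 + 0.4×(255−103) = 103 + 60.8 = 163.8 → 164
  G: 199 + 0.4×(255−199) = 199 + 22.4 = 221.4 → 221
  B: 11 + 97.6 = 108.6 → 109
  → #a4dd6d
27% tone:
  R: 103 + 0.27×(128−103) = 103 + 6.75 = 109.75 → 110
  G: 199 − 19.17 = 179.83 → 180
  B: 11 + 0.27×(128−11) = 11 + 31.59 = 42.59 → 43
  → #6eb42b

#a4dd6d, #6eb42b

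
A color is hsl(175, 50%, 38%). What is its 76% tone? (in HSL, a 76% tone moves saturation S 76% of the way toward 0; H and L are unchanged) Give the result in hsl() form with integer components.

hsl(175, 12%, 38%)

S moves 76% from 50 toward 0: 50 − 38 = 12 → 12.
H and L are unchanged.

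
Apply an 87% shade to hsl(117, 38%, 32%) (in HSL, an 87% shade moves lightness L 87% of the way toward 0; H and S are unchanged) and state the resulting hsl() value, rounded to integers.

hsl(117, 38%, 4%)

L moves 87% from 32 toward 0: 32 − 27.84 = 4.16 → 4.
H and S are unchanged.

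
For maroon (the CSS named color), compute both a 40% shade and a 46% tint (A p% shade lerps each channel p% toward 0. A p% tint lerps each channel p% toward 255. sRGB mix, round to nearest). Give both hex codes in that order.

CSS maroon is rgb(128, 0, 0).
40% shade:
  R: 128 + 0.4×(0−128) = 128 − 51.2 = 76.8 → 77
  G: 0 + 0.4×(0−0) = 0 + 0 = 0 → 0
  B: 0 + 0 = 0 → 0
  → #4D0000
46% tint:
  R: 128 + 58.42 = 186.42 → 186
  G: 0 + 117.3 = 117.3 → 117
  B: 0 + 0.46×(255−0) = 0 + 117.3 = 117.3 → 117
  → #BA7575

#4D0000, #BA7575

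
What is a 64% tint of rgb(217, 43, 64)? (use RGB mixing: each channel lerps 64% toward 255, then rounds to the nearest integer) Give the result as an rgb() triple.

Per channel, c → c + 0.64(255 − c):
  R: 217 + 24.32 = 241.32 → 241
  G: 43 + 135.68 = 178.68 → 179
  B: 64 + 122.24 = 186.24 → 186

rgb(241, 179, 186)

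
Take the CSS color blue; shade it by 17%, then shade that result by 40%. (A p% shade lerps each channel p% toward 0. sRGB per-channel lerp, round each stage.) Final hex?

CSS blue is rgb(0, 0, 255).
A 17% shade moves each channel 17% toward 0:
  R: 0 + 0 = 0 → 0
  G: 0 + 0.17×(0−0) = 0 + 0 = 0 → 0
  B: 255 + 0.17×(0−255) = 255 − 43.35 = 211.65 → 212
After the shade: rgb(0, 0, 212) = #0000d4.
Lerp each channel 40% toward 0:
  R: 0 + 0 = 0 → 0
  G: 0 + 0 = 0 → 0
  B: 212 − 84.8 = 127.2 → 127
rgb(0, 0, 127) = #00007f.

#00007f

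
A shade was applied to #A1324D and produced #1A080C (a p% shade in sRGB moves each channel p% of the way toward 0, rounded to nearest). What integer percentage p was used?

#A1324D is rgb(161, 50, 77); #1A080C is rgb(26, 8, 12).
On the R channel (widest range): 26 ≈ 161 + (p/100)(0 − 161), so p ≈ 100×(26 − 161)/(0 − 161) = -13500/-161 = 83.85.
p = 84 reproduces all three channels after rounding.

84%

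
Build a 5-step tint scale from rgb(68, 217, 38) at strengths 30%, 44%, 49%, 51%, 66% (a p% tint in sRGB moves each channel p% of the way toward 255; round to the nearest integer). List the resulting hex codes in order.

30%: (68 + 56.1 = 124.1→124, 217 + 11.4 = 228.4→228, 38 + 65.1 = 103.1→103) → #7CE467
44%: (68 + 82.28 = 150.28→150, 217 + 16.72 = 233.72→234, 38 + 95.48 = 133.48→133) → #96EA85
49%: (68 + 91.63 = 159.63→160, 217 + 18.62 = 235.62→236, 38 + 106.33 = 144.33→144) → #A0EC90
51%: (68 + 95.37 = 163.37→163, 217 + 19.38 = 236.38→236, 38 + 110.67 = 148.67→149) → #A3EC95
66%: (68 + 123.42 = 191.42→191, 217 + 25.08 = 242.08→242, 38 + 143.22 = 181.22→181) → #BFF2B5

#7CE467, #96EA85, #A0EC90, #A3EC95, #BFF2B5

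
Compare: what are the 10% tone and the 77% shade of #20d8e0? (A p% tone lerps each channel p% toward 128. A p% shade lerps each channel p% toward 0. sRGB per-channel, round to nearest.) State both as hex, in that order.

#20d8e0 is rgb(32, 216, 224).
10% tone:
  R: 32 + 9.6 = 41.6 → 42
  G: 216 + 0.1×(128−216) = 216 − 8.8 = 207.2 → 207
  B: 224 + 0.1×(128−224) = 224 − 9.6 = 214.4 → 214
  → #2acfd6
77% shade:
  R: 32 + 0.77×(0−32) = 32 − 24.64 = 7.36 → 7
  G: 216 + 0.77×(0−216) = 216 − 166.32 = 49.68 → 50
  B: 224 + 0.77×(0−224) = 224 − 172.48 = 51.52 → 52
  → #073234

#2acfd6, #073234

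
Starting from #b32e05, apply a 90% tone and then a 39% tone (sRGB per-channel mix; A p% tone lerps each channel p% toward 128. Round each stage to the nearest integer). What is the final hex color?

#b32e05 is rgb(179, 46, 5).
Lerp each channel 90% toward 128:
  R: 179 − 45.9 = 133.1 → 133
  G: 46 + 0.9×(128−46) = 46 + 73.8 = 119.8 → 120
  B: 5 + 0.9×(128−5) = 5 + 110.7 = 115.7 → 116
After the tone: rgb(133, 120, 116) = #857874.
Lerp each channel 39% toward 128:
  R: 133 + 0.39×(128−133) = 133 − 1.95 = 131.05 → 131
  G: 120 + 3.12 = 123.12 → 123
  B: 116 + 0.39×(128−116) = 116 + 4.68 = 120.68 → 121
rgb(131, 123, 121) = #837b79.

#837b79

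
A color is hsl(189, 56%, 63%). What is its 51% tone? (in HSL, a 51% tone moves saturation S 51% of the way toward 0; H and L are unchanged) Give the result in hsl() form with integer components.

S moves 51% from 56 toward 0: 56 − 28.56 = 27.44 → 27.
H and L are unchanged.

hsl(189, 27%, 63%)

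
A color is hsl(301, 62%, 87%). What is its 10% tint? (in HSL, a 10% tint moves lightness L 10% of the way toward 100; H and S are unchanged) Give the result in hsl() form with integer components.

L moves 10% from 87 toward 100: 87 + 1.3 = 88.3 → 88.
H and S are unchanged.

hsl(301, 62%, 88%)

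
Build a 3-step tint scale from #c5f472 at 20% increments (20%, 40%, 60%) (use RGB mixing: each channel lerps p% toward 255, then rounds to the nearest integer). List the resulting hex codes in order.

#d1f68e, #dcf8aa, #e8fbc7

#c5f472 is rgb(197, 244, 114).
20%: (197 + 11.6 = 208.6→209, 244 + 2.2 = 246.2→246, 114 + 28.2 = 142.2→142) → #d1f68e
40%: (197 + 23.2 = 220.2→220, 244 + 4.4 = 248.4→248, 114 + 56.4 = 170.4→170) → #dcf8aa
60%: (197 + 34.8 = 231.8→232, 244 + 6.6 = 250.6→251, 114 + 84.6 = 198.6→199) → #e8fbc7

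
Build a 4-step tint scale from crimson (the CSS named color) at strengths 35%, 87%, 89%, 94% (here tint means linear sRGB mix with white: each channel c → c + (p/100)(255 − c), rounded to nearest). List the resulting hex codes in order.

CSS crimson is rgb(220, 20, 60).
35%: (220 + 12.25 = 232.25→232, 20 + 82.25 = 102.25→102, 60 + 68.25 = 128.25→128) → #E86680
87%: (220 + 30.45 = 250.45→250, 20 + 204.45 = 224.45→224, 60 + 169.65 = 229.65→230) → #FAE0E6
89%: (220 + 31.15 = 251.15→251, 20 + 209.15 = 229.15→229, 60 + 173.55 = 233.55→234) → #FBE5EA
94%: (220 + 32.9 = 252.9→253, 20 + 220.9 = 240.9→241, 60 + 183.3 = 243.3→243) → #FDF1F3

#E86680, #FAE0E6, #FBE5EA, #FDF1F3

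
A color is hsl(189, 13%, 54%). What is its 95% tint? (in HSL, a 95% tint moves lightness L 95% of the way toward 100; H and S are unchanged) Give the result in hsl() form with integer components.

hsl(189, 13%, 98%)

L moves 95% from 54 toward 100: 54 + 43.7 = 97.7 → 98.
H and S are unchanged.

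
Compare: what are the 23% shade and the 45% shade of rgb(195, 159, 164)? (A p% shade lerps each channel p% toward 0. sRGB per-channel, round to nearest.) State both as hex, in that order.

#967A7E, #6B575A

23% shade:
  R: 195 + 0.23×(0−195) = 195 − 44.85 = 150.15 → 150
  G: 159 + 0.23×(0−159) = 159 − 36.57 = 122.43 → 122
  B: 164 − 37.72 = 126.28 → 126
  → #967A7E
45% shade:
  R: 195 − 87.75 = 107.25 → 107
  G: 159 + 0.45×(0−159) = 159 − 71.55 = 87.45 → 87
  B: 164 + 0.45×(0−164) = 164 − 73.8 = 90.2 → 90
  → #6B575A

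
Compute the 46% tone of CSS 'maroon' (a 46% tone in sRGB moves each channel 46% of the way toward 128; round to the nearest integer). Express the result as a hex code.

#803B3B

CSS maroon is rgb(128, 0, 0).
Lerp each channel 46% toward 128:
  R: 128 + 0.46×(128−128) = 128 + 0 = 128 → 128
  G: 0 + 0.46×(128−0) = 0 + 58.88 = 58.88 → 59
  B: 0 + 0.46×(128−0) = 0 + 58.88 = 58.88 → 59
rgb(128, 59, 59) = #803B3B.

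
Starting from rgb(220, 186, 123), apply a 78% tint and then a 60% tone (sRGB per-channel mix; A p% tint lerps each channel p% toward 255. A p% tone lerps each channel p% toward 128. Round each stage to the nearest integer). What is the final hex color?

A 78% tint moves each channel 78% toward 255:
  R: 220 + 0.78×(255−220) = 220 + 27.3 = 247.3 → 247
  G: 186 + 53.82 = 239.82 → 240
  B: 123 + 102.96 = 225.96 → 226
After the tint: rgb(247, 240, 226) = #f7f0e2.
Lerp each channel 60% toward 128:
  R: 247 + 0.6×(128−247) = 247 − 71.4 = 175.6 → 176
  G: 240 + 0.6×(128−240) = 240 − 67.2 = 172.8 → 173
  B: 226 − 58.8 = 167.2 → 167
rgb(176, 173, 167) = #b0ada7.

#b0ada7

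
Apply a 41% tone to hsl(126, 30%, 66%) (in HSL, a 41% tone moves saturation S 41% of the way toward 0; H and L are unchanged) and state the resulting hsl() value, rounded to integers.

S moves 41% from 30 toward 0: 30 − 12.3 = 17.7 → 18.
H and L are unchanged.

hsl(126, 18%, 66%)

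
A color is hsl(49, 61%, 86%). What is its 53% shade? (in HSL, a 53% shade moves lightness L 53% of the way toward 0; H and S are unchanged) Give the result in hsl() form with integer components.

hsl(49, 61%, 40%)

L moves 53% from 86 toward 0: 86 − 45.58 = 40.42 → 40.
H and S are unchanged.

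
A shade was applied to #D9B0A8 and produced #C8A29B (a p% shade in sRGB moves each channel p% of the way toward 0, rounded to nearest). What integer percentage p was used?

8%

#D9B0A8 is rgb(217, 176, 168); #C8A29B is rgb(200, 162, 155).
On the R channel (widest range): 200 ≈ 217 + (p/100)(0 − 217), so p ≈ 100×(200 − 217)/(0 − 217) = -1700/-217 = 7.83.
p = 8 reproduces all three channels after rounding.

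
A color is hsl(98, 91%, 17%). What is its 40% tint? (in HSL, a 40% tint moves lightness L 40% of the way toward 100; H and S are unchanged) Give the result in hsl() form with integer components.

hsl(98, 91%, 50%)

L moves 40% from 17 toward 100: 17 + 33.2 = 50.2 → 50.
H and S are unchanged.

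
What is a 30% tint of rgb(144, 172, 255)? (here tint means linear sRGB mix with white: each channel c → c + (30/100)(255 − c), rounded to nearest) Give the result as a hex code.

#B1C5FF

A 30% tint moves each channel 30% toward 255:
  R: 144 + 0.3×(255−144) = 144 + 33.3 = 177.3 → 177
  G: 172 + 0.3×(255−172) = 172 + 24.9 = 196.9 → 197
  B: 255 + 0 = 255 → 255
rgb(177, 197, 255) = #B1C5FF.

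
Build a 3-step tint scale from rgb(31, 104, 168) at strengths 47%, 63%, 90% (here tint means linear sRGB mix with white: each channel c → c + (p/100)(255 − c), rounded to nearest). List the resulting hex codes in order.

#88AFD1, #ACC7DF, #E9F0F6

47%: (31 + 105.28 = 136.28→136, 104 + 70.97 = 174.97→175, 168 + 40.89 = 208.89→209) → #88AFD1
63%: (31 + 141.12 = 172.12→172, 104 + 95.13 = 199.13→199, 168 + 54.81 = 222.81→223) → #ACC7DF
90%: (31 + 201.6 = 232.6→233, 104 + 135.9 = 239.9→240, 168 + 78.3 = 246.3→246) → #E9F0F6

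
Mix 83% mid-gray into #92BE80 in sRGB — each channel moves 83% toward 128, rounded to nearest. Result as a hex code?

#838B80

#92BE80 is rgb(146, 190, 128).
An 83% tone moves each channel 83% toward 128:
  R: 146 − 14.94 = 131.06 → 131
  G: 190 + 0.83×(128−190) = 190 − 51.46 = 138.54 → 139
  B: 128 + 0.83×(128−128) = 128 + 0 = 128 → 128
rgb(131, 139, 128) = #838B80.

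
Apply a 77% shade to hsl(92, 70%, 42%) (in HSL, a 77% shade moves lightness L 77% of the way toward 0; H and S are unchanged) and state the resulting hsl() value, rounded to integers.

L moves 77% from 42 toward 0: 42 − 32.34 = 9.66 → 10.
H and S are unchanged.

hsl(92, 70%, 10%)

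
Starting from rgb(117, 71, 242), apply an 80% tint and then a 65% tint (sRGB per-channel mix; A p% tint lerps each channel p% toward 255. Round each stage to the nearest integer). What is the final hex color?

#F5F2FE

An 80% tint moves each channel 80% toward 255:
  R: 117 + 0.8×(255−117) = 117 + 110.4 = 227.4 → 227
  G: 71 + 0.8×(255−71) = 71 + 147.2 = 218.2 → 218
  B: 242 + 0.8×(255−242) = 242 + 10.4 = 252.4 → 252
After the tint: rgb(227, 218, 252) = #E3DAFC.
Lerp each channel 65% toward 255:
  R: 227 + 18.2 = 245.2 → 245
  G: 218 + 0.65×(255−218) = 218 + 24.05 = 242.05 → 242
  B: 252 + 0.65×(255−252) = 252 + 1.95 = 253.95 → 254
rgb(245, 242, 254) = #F5F2FE.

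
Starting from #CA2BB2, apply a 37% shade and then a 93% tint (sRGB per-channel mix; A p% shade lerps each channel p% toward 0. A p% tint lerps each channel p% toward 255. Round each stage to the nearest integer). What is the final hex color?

#CA2BB2 is rgb(202, 43, 178).
A 37% shade moves each channel 37% toward 0:
  R: 202 + 0.37×(0−202) = 202 − 74.74 = 127.26 → 127
  G: 43 + 0.37×(0−43) = 43 − 15.91 = 27.09 → 27
  B: 178 + 0.37×(0−178) = 178 − 65.86 = 112.14 → 112
After the shade: rgb(127, 27, 112) = #7F1B70.
Per channel, c → c + 0.93(255 − c):
  R: 127 + 0.93×(255−127) = 127 + 119.04 = 246.04 → 246
  G: 27 + 212.04 = 239.04 → 239
  B: 112 + 0.93×(255−112) = 112 + 132.99 = 244.99 → 245
rgb(246, 239, 245) = #F6EFF5.

#F6EFF5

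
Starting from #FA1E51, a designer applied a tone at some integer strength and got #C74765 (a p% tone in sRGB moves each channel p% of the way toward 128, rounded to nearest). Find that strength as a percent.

#FA1E51 is rgb(250, 30, 81); #C74765 is rgb(199, 71, 101).
On the R channel (widest range): 199 ≈ 250 + (p/100)(128 − 250), so p ≈ 100×(199 − 250)/(128 − 250) = -5100/-122 = 41.80.
p = 42 reproduces all three channels after rounding.

42%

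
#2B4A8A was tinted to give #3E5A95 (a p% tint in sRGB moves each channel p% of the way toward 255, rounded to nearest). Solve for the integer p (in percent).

9%

#2B4A8A is rgb(43, 74, 138); #3E5A95 is rgb(62, 90, 149).
On the R channel (widest range): 62 ≈ 43 + (p/100)(255 − 43), so p ≈ 100×(62 − 43)/(255 − 43) = 1900/212 = 8.96.
p = 9 reproduces all three channels after rounding.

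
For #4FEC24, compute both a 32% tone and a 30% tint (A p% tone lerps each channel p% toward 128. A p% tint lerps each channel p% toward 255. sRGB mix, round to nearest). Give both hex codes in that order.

#4FEC24 is rgb(79, 236, 36).
32% tone:
  R: 79 + 0.32×(128−79) = 79 + 15.68 = 94.68 → 95
  G: 236 + 0.32×(128−236) = 236 − 34.56 = 201.44 → 201
  B: 36 + 29.44 = 65.44 → 65
  → #5FC941
30% tint:
  R: 79 + 0.3×(255−79) = 79 + 52.8 = 131.8 → 132
  G: 236 + 5.7 = 241.7 → 242
  B: 36 + 0.3×(255−36) = 36 + 65.7 = 101.7 → 102
  → #84F266

#5FC941, #84F266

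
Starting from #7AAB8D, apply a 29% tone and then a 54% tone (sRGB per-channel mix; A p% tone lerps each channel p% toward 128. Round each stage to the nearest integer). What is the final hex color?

#7E8E84

#7AAB8D is rgb(122, 171, 141).
A 29% tone moves each channel 29% toward 128:
  R: 122 + 1.74 = 123.74 → 124
  G: 171 − 12.47 = 158.53 → 159
  B: 141 + 0.29×(128−141) = 141 − 3.77 = 137.23 → 137
After the tone: rgb(124, 159, 137) = #7C9F89.
Lerp each channel 54% toward 128:
  R: 124 + 0.54×(128−124) = 124 + 2.16 = 126.16 → 126
  G: 159 − 16.74 = 142.26 → 142
  B: 137 − 4.86 = 132.14 → 132
rgb(126, 142, 132) = #7E8E84.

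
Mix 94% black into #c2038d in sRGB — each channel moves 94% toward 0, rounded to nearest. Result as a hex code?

#c2038d is rgb(194, 3, 141).
A 94% shade moves each channel 94% toward 0:
  R: 194 + 0.94×(0−194) = 194 − 182.36 = 11.64 → 12
  G: 3 − 2.82 = 0.18 → 0
  B: 141 + 0.94×(0−141) = 141 − 132.54 = 8.46 → 8
rgb(12, 0, 8) = #0c0008.

#0c0008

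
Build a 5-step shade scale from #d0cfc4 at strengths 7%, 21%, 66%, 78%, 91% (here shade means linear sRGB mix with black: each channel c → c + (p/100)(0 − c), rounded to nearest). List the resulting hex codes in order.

#c1c1b6, #a4a49b, #474643, #2e2e2b, #131312

#d0cfc4 is rgb(208, 207, 196).
7%: (208 − 14.56 = 193.44→193, 207 − 14.49 = 192.51→193, 196 − 13.72 = 182.28→182) → #c1c1b6
21%: (208 − 43.68 = 164.32→164, 207 − 43.47 = 163.53→164, 196 − 41.16 = 154.84→155) → #a4a49b
66%: (208 − 137.28 = 70.72→71, 207 − 136.62 = 70.38→70, 196 − 129.36 = 66.64→67) → #474643
78%: (208 − 162.24 = 45.76→46, 207 − 161.46 = 45.54→46, 196 − 152.88 = 43.12→43) → #2e2e2b
91%: (208 − 189.28 = 18.72→19, 207 − 188.37 = 18.63→19, 196 − 178.36 = 17.64→18) → #131312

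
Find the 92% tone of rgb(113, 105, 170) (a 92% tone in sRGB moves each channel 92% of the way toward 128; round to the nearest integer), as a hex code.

#7F7E83

A 92% tone moves each channel 92% toward 128:
  R: 113 + 0.92×(128−113) = 113 + 13.8 = 126.8 → 127
  G: 105 + 0.92×(128−105) = 105 + 21.16 = 126.16 → 126
  B: 170 − 38.64 = 131.36 → 131
rgb(127, 126, 131) = #7F7E83.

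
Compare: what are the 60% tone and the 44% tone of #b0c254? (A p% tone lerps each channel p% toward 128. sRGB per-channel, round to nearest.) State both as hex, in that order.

#939a6e, #9ba567

#b0c254 is rgb(176, 194, 84).
60% tone:
  R: 176 − 28.8 = 147.2 → 147
  G: 194 − 39.6 = 154.4 → 154
  B: 84 + 0.6×(128−84) = 84 + 26.4 = 110.4 → 110
  → #939a6e
44% tone:
  R: 176 + 0.44×(128−176) = 176 − 21.12 = 154.88 → 155
  G: 194 − 29.04 = 164.96 → 165
  B: 84 + 19.36 = 103.36 → 103
  → #9ba567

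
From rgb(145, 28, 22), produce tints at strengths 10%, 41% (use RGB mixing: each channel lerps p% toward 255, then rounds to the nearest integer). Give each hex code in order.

10%: (145 + 11 = 156→156, 28 + 22.7 = 50.7→51, 22 + 23.3 = 45.3→45) → #9C332D
41%: (145 + 45.1 = 190.1→190, 28 + 93.07 = 121.07→121, 22 + 95.53 = 117.53→118) → #BE7976

#9C332D, #BE7976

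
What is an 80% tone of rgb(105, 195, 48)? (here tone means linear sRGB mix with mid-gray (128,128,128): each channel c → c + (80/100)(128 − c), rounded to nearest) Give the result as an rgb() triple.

rgb(123, 141, 112)

Lerp each channel 80% toward 128:
  R: 105 + 0.8×(128−105) = 105 + 18.4 = 123.4 → 123
  G: 195 − 53.6 = 141.4 → 141
  B: 48 + 0.8×(128−48) = 48 + 64 = 112 → 112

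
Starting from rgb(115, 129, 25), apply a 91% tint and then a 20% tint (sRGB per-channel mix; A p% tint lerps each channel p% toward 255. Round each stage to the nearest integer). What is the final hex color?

#F5F6EE

A 91% tint moves each channel 91% toward 255:
  R: 115 + 0.91×(255−115) = 115 + 127.4 = 242.4 → 242
  G: 129 + 114.66 = 243.66 → 244
  B: 25 + 209.3 = 234.3 → 234
After the tint: rgb(242, 244, 234) = #F2F4EA.
Lerp each channel 20% toward 255:
  R: 242 + 0.2×(255−242) = 242 + 2.6 = 244.6 → 245
  G: 244 + 0.2×(255−244) = 244 + 2.2 = 246.2 → 246
  B: 234 + 4.2 = 238.2 → 238
rgb(245, 246, 238) = #F5F6EE.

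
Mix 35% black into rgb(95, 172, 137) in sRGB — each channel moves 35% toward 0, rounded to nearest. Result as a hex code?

#3E7059

Per channel, c → c + 0.35(0 − c):
  R: 95 − 33.25 = 61.75 → 62
  G: 172 + 0.35×(0−172) = 172 − 60.2 = 111.8 → 112
  B: 137 − 47.95 = 89.05 → 89
rgb(62, 112, 89) = #3E7059.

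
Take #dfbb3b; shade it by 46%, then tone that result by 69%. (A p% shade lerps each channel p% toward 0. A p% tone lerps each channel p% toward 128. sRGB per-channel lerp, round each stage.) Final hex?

#7e7862

#dfbb3b is rgb(223, 187, 59).
A 46% shade moves each channel 46% toward 0:
  R: 223 − 102.58 = 120.42 → 120
  G: 187 + 0.46×(0−187) = 187 − 86.02 = 100.98 → 101
  B: 59 + 0.46×(0−59) = 59 − 27.14 = 31.86 → 32
After the shade: rgb(120, 101, 32) = #786520.
A 69% tone moves each channel 69% toward 128:
  R: 120 + 0.69×(128−120) = 120 + 5.52 = 125.52 → 126
  G: 101 + 0.69×(128−101) = 101 + 18.63 = 119.63 → 120
  B: 32 + 0.69×(128−32) = 32 + 66.24 = 98.24 → 98
rgb(126, 120, 98) = #7e7862.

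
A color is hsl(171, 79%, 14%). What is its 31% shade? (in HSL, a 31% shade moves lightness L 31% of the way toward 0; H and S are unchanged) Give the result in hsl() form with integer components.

hsl(171, 79%, 10%)

L moves 31% from 14 toward 0: 14 − 4.34 = 9.66 → 10.
H and S are unchanged.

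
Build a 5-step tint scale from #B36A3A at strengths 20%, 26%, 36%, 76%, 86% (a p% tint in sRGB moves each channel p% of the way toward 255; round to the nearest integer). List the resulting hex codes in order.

#B36A3A is rgb(179, 106, 58).
20%: (179 + 15.2 = 194.2→194, 106 + 29.8 = 135.8→136, 58 + 39.4 = 97.4→97) → #C28861
26%: (179 + 19.76 = 198.76→199, 106 + 38.74 = 144.74→145, 58 + 51.22 = 109.22→109) → #C7916D
36%: (179 + 27.36 = 206.36→206, 106 + 53.64 = 159.64→160, 58 + 70.92 = 128.92→129) → #CEA081
76%: (179 + 57.76 = 236.76→237, 106 + 113.24 = 219.24→219, 58 + 149.72 = 207.72→208) → #EDDBD0
86%: (179 + 65.36 = 244.36→244, 106 + 128.14 = 234.14→234, 58 + 169.42 = 227.42→227) → #F4EAE3

#C28861, #C7916D, #CEA081, #EDDBD0, #F4EAE3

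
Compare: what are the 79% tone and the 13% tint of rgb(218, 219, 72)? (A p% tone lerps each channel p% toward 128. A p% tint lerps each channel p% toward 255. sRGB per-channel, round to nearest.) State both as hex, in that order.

79% tone:
  R: 218 − 71.1 = 146.9 → 147
  G: 219 + 0.79×(128−219) = 219 − 71.89 = 147.11 → 147
  B: 72 + 0.79×(128−72) = 72 + 44.24 = 116.24 → 116
  → #939374
13% tint:
  R: 218 + 0.13×(255−218) = 218 + 4.81 = 222.81 → 223
  G: 219 + 4.68 = 223.68 → 224
  B: 72 + 0.13×(255−72) = 72 + 23.79 = 95.79 → 96
  → #DFE060

#939374, #DFE060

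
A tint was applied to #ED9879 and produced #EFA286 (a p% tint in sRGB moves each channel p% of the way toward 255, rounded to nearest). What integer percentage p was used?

#ED9879 is rgb(237, 152, 121); #EFA286 is rgb(239, 162, 134).
On the B channel (widest range): 134 ≈ 121 + (p/100)(255 − 121), so p ≈ 100×(134 − 121)/(255 − 121) = 1300/134 = 9.70.
p = 10 reproduces all three channels after rounding.

10%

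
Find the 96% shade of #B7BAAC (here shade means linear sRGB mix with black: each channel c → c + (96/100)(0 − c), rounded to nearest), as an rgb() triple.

#B7BAAC is rgb(183, 186, 172).
A 96% shade moves each channel 96% toward 0:
  R: 183 + 0.96×(0−183) = 183 − 175.68 = 7.32 → 7
  G: 186 − 178.56 = 7.44 → 7
  B: 172 + 0.96×(0−172) = 172 − 165.12 = 6.88 → 7

rgb(7, 7, 7)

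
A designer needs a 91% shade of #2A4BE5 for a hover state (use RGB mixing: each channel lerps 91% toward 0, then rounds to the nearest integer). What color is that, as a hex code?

#2A4BE5 is rgb(42, 75, 229).
A 91% shade moves each channel 91% toward 0:
  R: 42 + 0.91×(0−42) = 42 − 38.22 = 3.78 → 4
  G: 75 + 0.91×(0−75) = 75 − 68.25 = 6.75 → 7
  B: 229 + 0.91×(0−229) = 229 − 208.39 = 20.61 → 21
rgb(4, 7, 21) = #040715.

#040715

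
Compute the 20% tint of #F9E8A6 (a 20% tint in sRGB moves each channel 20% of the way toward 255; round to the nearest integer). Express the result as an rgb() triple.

#F9E8A6 is rgb(249, 232, 166).
A 20% tint moves each channel 20% toward 255:
  R: 249 + 1.2 = 250.2 → 250
  G: 232 + 4.6 = 236.6 → 237
  B: 166 + 17.8 = 183.8 → 184

rgb(250, 237, 184)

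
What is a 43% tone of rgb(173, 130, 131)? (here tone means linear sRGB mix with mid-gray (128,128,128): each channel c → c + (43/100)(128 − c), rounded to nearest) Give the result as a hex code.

#9a8182

A 43% tone moves each channel 43% toward 128:
  R: 173 + 0.43×(128−173) = 173 − 19.35 = 153.65 → 154
  G: 130 + 0.43×(128−130) = 130 − 0.86 = 129.14 → 129
  B: 131 − 1.29 = 129.71 → 130
rgb(154, 129, 130) = #9a8182.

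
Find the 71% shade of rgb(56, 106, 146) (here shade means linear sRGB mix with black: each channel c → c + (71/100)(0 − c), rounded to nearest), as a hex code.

A 71% shade moves each channel 71% toward 0:
  R: 56 + 0.71×(0−56) = 56 − 39.76 = 16.24 → 16
  G: 106 + 0.71×(0−106) = 106 − 75.26 = 30.74 → 31
  B: 146 + 0.71×(0−146) = 146 − 103.66 = 42.34 → 42
rgb(16, 31, 42) = #101F2A.

#101F2A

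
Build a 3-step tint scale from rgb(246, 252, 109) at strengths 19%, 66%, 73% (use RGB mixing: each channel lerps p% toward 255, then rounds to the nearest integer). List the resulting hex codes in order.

19%: (246 + 1.71 = 247.71→248, 252 + 0.57 = 252.57→253, 109 + 27.74 = 136.74→137) → #F8FD89
66%: (246 + 5.94 = 251.94→252, 252 + 1.98 = 253.98→254, 109 + 96.36 = 205.36→205) → #FCFECD
73%: (246 + 6.57 = 252.57→253, 252 + 2.19 = 254.19→254, 109 + 106.58 = 215.58→216) → #FDFED8

#F8FD89, #FCFECD, #FDFED8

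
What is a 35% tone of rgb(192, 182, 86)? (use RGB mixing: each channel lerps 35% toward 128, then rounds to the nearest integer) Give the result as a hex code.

A 35% tone moves each channel 35% toward 128:
  R: 192 − 22.4 = 169.6 → 170
  G: 182 + 0.35×(128−182) = 182 − 18.9 = 163.1 → 163
  B: 86 + 14.7 = 100.7 → 101
rgb(170, 163, 101) = #aaa365.

#aaa365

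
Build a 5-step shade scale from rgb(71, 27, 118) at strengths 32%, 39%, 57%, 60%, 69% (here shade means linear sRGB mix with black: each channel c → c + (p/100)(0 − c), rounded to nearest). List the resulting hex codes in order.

#301250, #2B1048, #1F0C33, #1C0B2F, #160825

32%: (71 − 22.72 = 48.28→48, 27 − 8.64 = 18.36→18, 118 − 37.76 = 80.24→80) → #301250
39%: (71 − 27.69 = 43.31→43, 27 − 10.53 = 16.47→16, 118 − 46.02 = 71.98→72) → #2B1048
57%: (71 − 40.47 = 30.53→31, 27 − 15.39 = 11.61→12, 118 − 67.26 = 50.74→51) → #1F0C33
60%: (71 − 42.6 = 28.4→28, 27 − 16.2 = 10.8→11, 118 − 70.8 = 47.2→47) → #1C0B2F
69%: (71 − 48.99 = 22.01→22, 27 − 18.63 = 8.37→8, 118 − 81.42 = 36.58→37) → #160825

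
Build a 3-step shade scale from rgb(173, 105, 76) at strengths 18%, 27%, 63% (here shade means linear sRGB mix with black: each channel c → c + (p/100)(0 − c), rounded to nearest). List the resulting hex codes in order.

18%: (173 − 31.14 = 141.86→142, 105 − 18.9 = 86.1→86, 76 − 13.68 = 62.32→62) → #8E563E
27%: (173 − 46.71 = 126.29→126, 105 − 28.35 = 76.65→77, 76 − 20.52 = 55.48→55) → #7E4D37
63%: (173 − 108.99 = 64.01→64, 105 − 66.15 = 38.85→39, 76 − 47.88 = 28.12→28) → #40271C

#8E563E, #7E4D37, #40271C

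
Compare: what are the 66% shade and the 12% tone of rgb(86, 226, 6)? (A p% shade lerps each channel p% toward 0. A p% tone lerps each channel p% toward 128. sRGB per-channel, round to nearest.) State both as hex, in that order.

66% shade:
  R: 86 + 0.66×(0−86) = 86 − 56.76 = 29.24 → 29
  G: 226 + 0.66×(0−226) = 226 − 149.16 = 76.84 → 77
  B: 6 + 0.66×(0−6) = 6 − 3.96 = 2.04 → 2
  → #1D4D02
12% tone:
  R: 86 + 0.12×(128−86) = 86 + 5.04 = 91.04 → 91
  G: 226 + 0.12×(128−226) = 226 − 11.76 = 214.24 → 214
  B: 6 + 14.64 = 20.64 → 21
  → #5BD615

#1D4D02, #5BD615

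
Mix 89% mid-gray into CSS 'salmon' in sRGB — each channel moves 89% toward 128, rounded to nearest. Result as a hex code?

#8d807e

CSS salmon is rgb(250, 128, 114).
An 89% tone moves each channel 89% toward 128:
  R: 250 + 0.89×(128−250) = 250 − 108.58 = 141.42 → 141
  G: 128 + 0 = 128 → 128
  B: 114 + 0.89×(128−114) = 114 + 12.46 = 126.46 → 126
rgb(141, 128, 126) = #8d807e.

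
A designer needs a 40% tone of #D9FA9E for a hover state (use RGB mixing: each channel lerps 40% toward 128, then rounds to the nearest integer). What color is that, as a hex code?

#D9FA9E is rgb(217, 250, 158).
Lerp each channel 40% toward 128:
  R: 217 − 35.6 = 181.4 → 181
  G: 250 + 0.4×(128−250) = 250 − 48.8 = 201.2 → 201
  B: 158 − 12 = 146 → 146
rgb(181, 201, 146) = #B5C992.

#B5C992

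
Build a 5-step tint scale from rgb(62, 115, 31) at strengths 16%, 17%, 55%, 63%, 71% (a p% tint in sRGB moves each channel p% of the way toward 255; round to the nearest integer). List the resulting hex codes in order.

16%: (62 + 30.88 = 92.88→93, 115 + 22.4 = 137.4→137, 31 + 35.84 = 66.84→67) → #5D8943
17%: (62 + 32.81 = 94.81→95, 115 + 23.8 = 138.8→139, 31 + 38.08 = 69.08→69) → #5F8B45
55%: (62 + 106.15 = 168.15→168, 115 + 77 = 192→192, 31 + 123.2 = 154.2→154) → #A8C09A
63%: (62 + 121.59 = 183.59→184, 115 + 88.2 = 203.2→203, 31 + 141.12 = 172.12→172) → #B8CBAC
71%: (62 + 137.03 = 199.03→199, 115 + 99.4 = 214.4→214, 31 + 159.04 = 190.04→190) → #C7D6BE

#5D8943, #5F8B45, #A8C09A, #B8CBAC, #C7D6BE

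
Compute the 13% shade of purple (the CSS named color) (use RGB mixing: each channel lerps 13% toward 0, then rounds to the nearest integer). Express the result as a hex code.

#6f006f

CSS purple is rgb(128, 0, 128).
A 13% shade moves each channel 13% toward 0:
  R: 128 + 0.13×(0−128) = 128 − 16.64 = 111.36 → 111
  G: 0 + 0.13×(0−0) = 0 + 0 = 0 → 0
  B: 128 − 16.64 = 111.36 → 111
rgb(111, 0, 111) = #6f006f.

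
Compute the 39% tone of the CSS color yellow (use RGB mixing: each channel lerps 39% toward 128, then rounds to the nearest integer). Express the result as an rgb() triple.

rgb(205, 205, 50)

CSS yellow is rgb(255, 255, 0).
Lerp each channel 39% toward 128:
  R: 255 + 0.39×(128−255) = 255 − 49.53 = 205.47 → 205
  G: 255 + 0.39×(128−255) = 255 − 49.53 = 205.47 → 205
  B: 0 + 0.39×(128−0) = 0 + 49.92 = 49.92 → 50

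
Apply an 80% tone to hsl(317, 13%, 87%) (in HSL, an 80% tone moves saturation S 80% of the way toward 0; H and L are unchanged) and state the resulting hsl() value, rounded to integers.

S moves 80% from 13 toward 0: 13 − 10.4 = 2.6 → 3.
H and L are unchanged.

hsl(317, 3%, 87%)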